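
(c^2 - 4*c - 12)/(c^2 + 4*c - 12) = (c^2 - 4*c - 12)/(c^2 + 4*c - 12)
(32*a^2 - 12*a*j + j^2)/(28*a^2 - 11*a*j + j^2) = (8*a - j)/(7*a - j)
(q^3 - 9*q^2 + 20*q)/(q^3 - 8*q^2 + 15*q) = (q - 4)/(q - 3)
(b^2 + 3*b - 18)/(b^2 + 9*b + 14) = (b^2 + 3*b - 18)/(b^2 + 9*b + 14)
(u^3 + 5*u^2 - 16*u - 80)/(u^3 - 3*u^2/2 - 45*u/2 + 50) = 2*(u + 4)/(2*u - 5)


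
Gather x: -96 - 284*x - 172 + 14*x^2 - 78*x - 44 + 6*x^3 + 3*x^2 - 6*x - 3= 6*x^3 + 17*x^2 - 368*x - 315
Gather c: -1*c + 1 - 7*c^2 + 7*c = -7*c^2 + 6*c + 1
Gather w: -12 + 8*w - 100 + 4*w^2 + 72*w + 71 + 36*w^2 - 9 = 40*w^2 + 80*w - 50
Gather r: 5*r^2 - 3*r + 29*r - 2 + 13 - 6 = 5*r^2 + 26*r + 5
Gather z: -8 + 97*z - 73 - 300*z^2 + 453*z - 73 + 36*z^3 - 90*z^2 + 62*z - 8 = 36*z^3 - 390*z^2 + 612*z - 162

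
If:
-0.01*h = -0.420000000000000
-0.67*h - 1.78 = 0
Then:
No Solution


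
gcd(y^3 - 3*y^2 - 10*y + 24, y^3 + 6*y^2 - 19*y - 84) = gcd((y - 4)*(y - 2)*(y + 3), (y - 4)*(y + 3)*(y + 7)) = y^2 - y - 12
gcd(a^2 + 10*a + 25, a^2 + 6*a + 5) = a + 5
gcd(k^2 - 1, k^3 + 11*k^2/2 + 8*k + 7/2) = k + 1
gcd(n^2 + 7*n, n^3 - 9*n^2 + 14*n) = n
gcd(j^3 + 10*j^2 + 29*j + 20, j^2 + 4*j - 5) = j + 5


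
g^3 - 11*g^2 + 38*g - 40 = (g - 5)*(g - 4)*(g - 2)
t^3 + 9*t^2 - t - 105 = (t - 3)*(t + 5)*(t + 7)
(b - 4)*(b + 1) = b^2 - 3*b - 4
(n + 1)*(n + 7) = n^2 + 8*n + 7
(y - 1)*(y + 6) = y^2 + 5*y - 6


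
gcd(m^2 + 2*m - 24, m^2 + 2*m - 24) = m^2 + 2*m - 24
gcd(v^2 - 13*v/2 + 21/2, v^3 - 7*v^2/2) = v - 7/2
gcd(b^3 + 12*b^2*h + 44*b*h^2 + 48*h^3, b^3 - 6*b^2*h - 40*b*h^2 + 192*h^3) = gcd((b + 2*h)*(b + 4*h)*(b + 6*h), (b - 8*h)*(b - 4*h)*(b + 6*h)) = b + 6*h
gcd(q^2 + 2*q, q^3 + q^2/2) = q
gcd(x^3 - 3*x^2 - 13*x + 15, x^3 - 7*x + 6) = x^2 + 2*x - 3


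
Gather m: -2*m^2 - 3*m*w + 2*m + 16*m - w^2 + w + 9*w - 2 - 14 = -2*m^2 + m*(18 - 3*w) - w^2 + 10*w - 16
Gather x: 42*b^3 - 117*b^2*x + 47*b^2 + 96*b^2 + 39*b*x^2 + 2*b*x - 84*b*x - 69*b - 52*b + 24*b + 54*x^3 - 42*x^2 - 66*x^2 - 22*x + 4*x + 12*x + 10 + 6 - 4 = 42*b^3 + 143*b^2 - 97*b + 54*x^3 + x^2*(39*b - 108) + x*(-117*b^2 - 82*b - 6) + 12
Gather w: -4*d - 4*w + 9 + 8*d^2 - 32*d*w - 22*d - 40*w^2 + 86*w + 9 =8*d^2 - 26*d - 40*w^2 + w*(82 - 32*d) + 18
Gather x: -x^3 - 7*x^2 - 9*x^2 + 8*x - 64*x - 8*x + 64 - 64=-x^3 - 16*x^2 - 64*x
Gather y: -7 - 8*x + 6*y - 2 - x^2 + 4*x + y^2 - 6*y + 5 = -x^2 - 4*x + y^2 - 4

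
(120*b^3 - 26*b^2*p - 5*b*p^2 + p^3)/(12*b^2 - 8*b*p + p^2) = (-20*b^2 + b*p + p^2)/(-2*b + p)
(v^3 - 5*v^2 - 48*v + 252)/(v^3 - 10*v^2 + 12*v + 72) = (v + 7)/(v + 2)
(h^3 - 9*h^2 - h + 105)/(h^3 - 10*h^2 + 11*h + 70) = (h + 3)/(h + 2)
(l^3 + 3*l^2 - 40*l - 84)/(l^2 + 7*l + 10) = (l^2 + l - 42)/(l + 5)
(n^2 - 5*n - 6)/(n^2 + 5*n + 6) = (n^2 - 5*n - 6)/(n^2 + 5*n + 6)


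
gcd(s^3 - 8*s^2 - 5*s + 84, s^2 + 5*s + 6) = s + 3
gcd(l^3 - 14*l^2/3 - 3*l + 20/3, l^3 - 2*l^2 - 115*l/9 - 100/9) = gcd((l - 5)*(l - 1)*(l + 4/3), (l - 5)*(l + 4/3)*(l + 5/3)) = l^2 - 11*l/3 - 20/3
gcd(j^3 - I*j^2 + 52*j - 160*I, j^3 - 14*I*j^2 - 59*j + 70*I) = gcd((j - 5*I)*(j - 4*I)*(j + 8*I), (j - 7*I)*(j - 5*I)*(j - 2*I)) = j - 5*I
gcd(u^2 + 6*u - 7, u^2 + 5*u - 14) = u + 7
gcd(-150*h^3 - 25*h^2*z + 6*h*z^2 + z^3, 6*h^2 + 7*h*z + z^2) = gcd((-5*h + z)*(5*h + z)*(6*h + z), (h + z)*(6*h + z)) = 6*h + z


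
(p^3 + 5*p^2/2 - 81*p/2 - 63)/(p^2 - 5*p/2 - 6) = (p^2 + p - 42)/(p - 4)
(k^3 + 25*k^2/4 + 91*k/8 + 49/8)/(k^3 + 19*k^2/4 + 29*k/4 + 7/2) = (k + 7/2)/(k + 2)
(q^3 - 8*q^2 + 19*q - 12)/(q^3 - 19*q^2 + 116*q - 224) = (q^2 - 4*q + 3)/(q^2 - 15*q + 56)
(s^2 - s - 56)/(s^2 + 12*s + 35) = (s - 8)/(s + 5)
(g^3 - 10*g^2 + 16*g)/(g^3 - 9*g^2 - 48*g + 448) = g*(g - 2)/(g^2 - g - 56)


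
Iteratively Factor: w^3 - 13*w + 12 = (w - 3)*(w^2 + 3*w - 4) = (w - 3)*(w + 4)*(w - 1)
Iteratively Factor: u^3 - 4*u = (u)*(u^2 - 4) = u*(u - 2)*(u + 2)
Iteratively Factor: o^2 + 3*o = (o + 3)*(o)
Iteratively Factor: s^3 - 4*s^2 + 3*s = (s - 3)*(s^2 - s) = s*(s - 3)*(s - 1)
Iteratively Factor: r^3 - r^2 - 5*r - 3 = (r - 3)*(r^2 + 2*r + 1) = (r - 3)*(r + 1)*(r + 1)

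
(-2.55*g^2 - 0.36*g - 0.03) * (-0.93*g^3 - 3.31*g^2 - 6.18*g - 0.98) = 2.3715*g^5 + 8.7753*g^4 + 16.9785*g^3 + 4.8231*g^2 + 0.5382*g + 0.0294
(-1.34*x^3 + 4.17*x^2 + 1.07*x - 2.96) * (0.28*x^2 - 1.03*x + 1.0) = -0.3752*x^5 + 2.5478*x^4 - 5.3355*x^3 + 2.2391*x^2 + 4.1188*x - 2.96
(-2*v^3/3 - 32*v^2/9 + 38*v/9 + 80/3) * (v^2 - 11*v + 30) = -2*v^5/3 + 34*v^4/9 + 70*v^3/3 - 1138*v^2/9 - 500*v/3 + 800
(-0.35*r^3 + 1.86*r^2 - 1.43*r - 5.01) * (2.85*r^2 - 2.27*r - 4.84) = -0.9975*r^5 + 6.0955*r^4 - 6.6037*r^3 - 20.0348*r^2 + 18.2939*r + 24.2484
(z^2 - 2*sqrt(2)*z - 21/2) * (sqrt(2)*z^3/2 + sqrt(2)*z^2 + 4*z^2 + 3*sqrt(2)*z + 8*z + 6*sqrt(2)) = sqrt(2)*z^5/2 + sqrt(2)*z^4 + 2*z^4 - 41*sqrt(2)*z^3/4 + 4*z^3 - 54*z^2 - 41*sqrt(2)*z^2/2 - 108*z - 63*sqrt(2)*z/2 - 63*sqrt(2)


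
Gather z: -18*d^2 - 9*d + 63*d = -18*d^2 + 54*d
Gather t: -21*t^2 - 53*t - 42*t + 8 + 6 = -21*t^2 - 95*t + 14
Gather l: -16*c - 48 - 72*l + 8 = -16*c - 72*l - 40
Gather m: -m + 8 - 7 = 1 - m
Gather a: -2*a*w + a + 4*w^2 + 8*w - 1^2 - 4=a*(1 - 2*w) + 4*w^2 + 8*w - 5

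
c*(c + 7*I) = c^2 + 7*I*c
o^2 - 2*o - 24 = (o - 6)*(o + 4)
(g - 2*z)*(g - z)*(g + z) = g^3 - 2*g^2*z - g*z^2 + 2*z^3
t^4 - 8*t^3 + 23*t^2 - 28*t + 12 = (t - 3)*(t - 2)^2*(t - 1)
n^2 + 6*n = n*(n + 6)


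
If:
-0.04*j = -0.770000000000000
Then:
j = 19.25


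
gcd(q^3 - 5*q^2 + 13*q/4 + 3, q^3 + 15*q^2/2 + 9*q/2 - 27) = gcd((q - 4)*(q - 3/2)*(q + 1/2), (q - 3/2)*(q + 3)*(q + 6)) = q - 3/2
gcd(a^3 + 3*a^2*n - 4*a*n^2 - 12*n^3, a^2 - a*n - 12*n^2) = a + 3*n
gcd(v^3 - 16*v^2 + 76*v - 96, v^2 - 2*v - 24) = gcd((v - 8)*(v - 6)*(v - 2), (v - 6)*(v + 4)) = v - 6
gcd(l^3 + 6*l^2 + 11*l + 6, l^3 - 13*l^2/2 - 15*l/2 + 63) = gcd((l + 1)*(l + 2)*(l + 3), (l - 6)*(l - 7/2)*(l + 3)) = l + 3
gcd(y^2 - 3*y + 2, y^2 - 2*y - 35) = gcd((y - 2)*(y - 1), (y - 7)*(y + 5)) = 1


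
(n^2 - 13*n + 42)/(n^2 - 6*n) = (n - 7)/n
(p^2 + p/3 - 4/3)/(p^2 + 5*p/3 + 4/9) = 3*(p - 1)/(3*p + 1)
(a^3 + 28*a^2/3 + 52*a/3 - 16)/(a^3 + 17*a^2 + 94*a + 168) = (a - 2/3)/(a + 7)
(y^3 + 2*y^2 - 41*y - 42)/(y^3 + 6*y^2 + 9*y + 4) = (y^2 + y - 42)/(y^2 + 5*y + 4)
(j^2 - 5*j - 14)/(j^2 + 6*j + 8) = (j - 7)/(j + 4)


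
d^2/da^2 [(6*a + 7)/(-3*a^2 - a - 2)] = 2*(27*(2*a + 1)*(3*a^2 + a + 2) - (6*a + 1)^2*(6*a + 7))/(3*a^2 + a + 2)^3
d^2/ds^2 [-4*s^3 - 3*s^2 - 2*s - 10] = -24*s - 6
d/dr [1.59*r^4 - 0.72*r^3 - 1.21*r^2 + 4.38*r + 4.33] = 6.36*r^3 - 2.16*r^2 - 2.42*r + 4.38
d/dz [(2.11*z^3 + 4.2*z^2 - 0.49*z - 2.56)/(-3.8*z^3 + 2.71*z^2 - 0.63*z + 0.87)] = (-3.5527136788005e-15*z^5 + 21.6781*z^4 - 6.3826*z^3 - 24.995*z^2 + 21.1832*z - 2.0391)/(14.44*z^6 - 20.596*z^5 + 12.1321*z^4 - 10.0266*z^3 + 5.1123*z^2 - 1.0962*z + 0.7569)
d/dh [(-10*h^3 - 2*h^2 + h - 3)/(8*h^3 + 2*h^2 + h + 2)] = (-4*h^4 - 36*h^3 + 8*h^2 + 4*h + 5)/(64*h^6 + 32*h^5 + 20*h^4 + 36*h^3 + 9*h^2 + 4*h + 4)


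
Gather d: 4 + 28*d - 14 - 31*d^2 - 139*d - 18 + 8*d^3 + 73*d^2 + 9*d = 8*d^3 + 42*d^2 - 102*d - 28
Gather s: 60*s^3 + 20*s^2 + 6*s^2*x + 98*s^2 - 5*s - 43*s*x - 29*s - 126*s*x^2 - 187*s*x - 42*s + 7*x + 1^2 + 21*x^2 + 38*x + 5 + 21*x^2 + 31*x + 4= 60*s^3 + s^2*(6*x + 118) + s*(-126*x^2 - 230*x - 76) + 42*x^2 + 76*x + 10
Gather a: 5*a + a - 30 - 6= 6*a - 36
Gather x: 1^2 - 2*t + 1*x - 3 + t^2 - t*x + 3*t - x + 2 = t^2 - t*x + t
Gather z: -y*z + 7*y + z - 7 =7*y + z*(1 - y) - 7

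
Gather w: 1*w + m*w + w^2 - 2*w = w^2 + w*(m - 1)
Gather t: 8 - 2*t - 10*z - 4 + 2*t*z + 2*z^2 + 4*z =t*(2*z - 2) + 2*z^2 - 6*z + 4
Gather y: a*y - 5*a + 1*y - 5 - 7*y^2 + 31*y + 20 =-5*a - 7*y^2 + y*(a + 32) + 15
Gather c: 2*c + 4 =2*c + 4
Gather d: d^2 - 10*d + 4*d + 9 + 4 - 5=d^2 - 6*d + 8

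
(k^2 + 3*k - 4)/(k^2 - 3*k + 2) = (k + 4)/(k - 2)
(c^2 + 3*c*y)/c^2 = (c + 3*y)/c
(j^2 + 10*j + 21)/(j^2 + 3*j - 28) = (j + 3)/(j - 4)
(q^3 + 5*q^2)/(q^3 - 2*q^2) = (q + 5)/(q - 2)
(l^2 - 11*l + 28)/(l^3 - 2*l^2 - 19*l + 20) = (l^2 - 11*l + 28)/(l^3 - 2*l^2 - 19*l + 20)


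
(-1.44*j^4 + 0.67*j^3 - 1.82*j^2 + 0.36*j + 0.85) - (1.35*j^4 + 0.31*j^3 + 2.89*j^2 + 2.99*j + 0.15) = -2.79*j^4 + 0.36*j^3 - 4.71*j^2 - 2.63*j + 0.7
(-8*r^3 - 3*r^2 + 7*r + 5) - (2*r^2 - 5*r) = -8*r^3 - 5*r^2 + 12*r + 5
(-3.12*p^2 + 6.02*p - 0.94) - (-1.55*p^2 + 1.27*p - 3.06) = -1.57*p^2 + 4.75*p + 2.12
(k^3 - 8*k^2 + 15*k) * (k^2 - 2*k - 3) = k^5 - 10*k^4 + 28*k^3 - 6*k^2 - 45*k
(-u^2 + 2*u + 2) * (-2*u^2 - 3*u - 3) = 2*u^4 - u^3 - 7*u^2 - 12*u - 6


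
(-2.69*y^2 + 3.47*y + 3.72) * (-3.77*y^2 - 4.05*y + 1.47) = 10.1413*y^4 - 2.1874*y^3 - 32.0322*y^2 - 9.9651*y + 5.4684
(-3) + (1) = -2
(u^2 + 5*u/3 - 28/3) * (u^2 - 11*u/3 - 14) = u^4 - 2*u^3 - 265*u^2/9 + 98*u/9 + 392/3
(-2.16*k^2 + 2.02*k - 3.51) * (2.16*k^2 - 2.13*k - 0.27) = -4.6656*k^4 + 8.964*k^3 - 11.301*k^2 + 6.9309*k + 0.9477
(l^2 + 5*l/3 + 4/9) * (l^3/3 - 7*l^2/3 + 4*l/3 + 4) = l^5/3 - 16*l^4/9 - 65*l^3/27 + 140*l^2/27 + 196*l/27 + 16/9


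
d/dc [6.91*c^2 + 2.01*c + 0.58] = 13.82*c + 2.01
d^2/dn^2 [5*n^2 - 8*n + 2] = 10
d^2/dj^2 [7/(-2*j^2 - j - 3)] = 14*(4*j^2 + 2*j - (4*j + 1)^2 + 6)/(2*j^2 + j + 3)^3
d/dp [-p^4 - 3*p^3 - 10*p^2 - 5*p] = -4*p^3 - 9*p^2 - 20*p - 5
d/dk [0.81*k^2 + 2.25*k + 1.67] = 1.62*k + 2.25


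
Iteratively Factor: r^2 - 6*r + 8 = (r - 2)*(r - 4)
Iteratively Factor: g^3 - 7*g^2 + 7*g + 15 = (g - 5)*(g^2 - 2*g - 3) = (g - 5)*(g - 3)*(g + 1)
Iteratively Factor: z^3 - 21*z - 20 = (z + 4)*(z^2 - 4*z - 5) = (z + 1)*(z + 4)*(z - 5)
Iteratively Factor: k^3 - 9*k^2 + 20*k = (k - 4)*(k^2 - 5*k) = (k - 5)*(k - 4)*(k)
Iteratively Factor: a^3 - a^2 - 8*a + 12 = (a - 2)*(a^2 + a - 6) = (a - 2)^2*(a + 3)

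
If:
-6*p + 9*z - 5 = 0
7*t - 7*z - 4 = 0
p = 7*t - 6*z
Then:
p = 41/3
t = 215/21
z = 29/3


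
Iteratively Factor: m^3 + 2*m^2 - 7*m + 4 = (m - 1)*(m^2 + 3*m - 4) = (m - 1)^2*(m + 4)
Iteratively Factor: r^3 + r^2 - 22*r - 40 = (r + 2)*(r^2 - r - 20) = (r + 2)*(r + 4)*(r - 5)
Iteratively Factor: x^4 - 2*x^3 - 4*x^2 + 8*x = (x - 2)*(x^3 - 4*x) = (x - 2)*(x + 2)*(x^2 - 2*x) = (x - 2)^2*(x + 2)*(x)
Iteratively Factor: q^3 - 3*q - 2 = (q - 2)*(q^2 + 2*q + 1) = (q - 2)*(q + 1)*(q + 1)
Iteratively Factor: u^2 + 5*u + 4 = (u + 1)*(u + 4)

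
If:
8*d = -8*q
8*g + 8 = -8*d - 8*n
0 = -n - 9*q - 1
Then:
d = -q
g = 10*q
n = -9*q - 1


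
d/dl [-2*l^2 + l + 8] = 1 - 4*l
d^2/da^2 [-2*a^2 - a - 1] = -4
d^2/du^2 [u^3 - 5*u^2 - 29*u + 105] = 6*u - 10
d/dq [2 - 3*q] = -3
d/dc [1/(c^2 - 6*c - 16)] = 2*(3 - c)/(-c^2 + 6*c + 16)^2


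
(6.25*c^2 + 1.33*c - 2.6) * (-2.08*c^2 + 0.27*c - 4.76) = -13.0*c^4 - 1.0789*c^3 - 23.9829*c^2 - 7.0328*c + 12.376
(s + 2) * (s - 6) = s^2 - 4*s - 12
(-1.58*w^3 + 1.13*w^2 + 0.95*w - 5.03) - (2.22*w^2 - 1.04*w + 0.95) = -1.58*w^3 - 1.09*w^2 + 1.99*w - 5.98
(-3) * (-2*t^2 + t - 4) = 6*t^2 - 3*t + 12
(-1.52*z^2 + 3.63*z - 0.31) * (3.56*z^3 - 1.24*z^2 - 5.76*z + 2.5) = -5.4112*z^5 + 14.8076*z^4 + 3.1504*z^3 - 24.3244*z^2 + 10.8606*z - 0.775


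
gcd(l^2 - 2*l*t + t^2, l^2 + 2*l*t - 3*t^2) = -l + t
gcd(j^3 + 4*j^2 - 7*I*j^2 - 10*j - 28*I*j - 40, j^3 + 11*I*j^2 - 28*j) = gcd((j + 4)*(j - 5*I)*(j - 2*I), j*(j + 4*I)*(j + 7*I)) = 1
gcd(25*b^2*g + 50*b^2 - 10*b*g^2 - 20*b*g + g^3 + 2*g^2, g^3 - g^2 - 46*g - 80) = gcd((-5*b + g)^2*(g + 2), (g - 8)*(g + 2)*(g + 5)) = g + 2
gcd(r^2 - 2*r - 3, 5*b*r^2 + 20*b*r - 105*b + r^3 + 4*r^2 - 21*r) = r - 3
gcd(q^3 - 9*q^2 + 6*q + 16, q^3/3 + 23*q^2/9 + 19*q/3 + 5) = 1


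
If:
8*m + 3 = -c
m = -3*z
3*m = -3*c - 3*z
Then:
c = 3/11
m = -9/22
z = 3/22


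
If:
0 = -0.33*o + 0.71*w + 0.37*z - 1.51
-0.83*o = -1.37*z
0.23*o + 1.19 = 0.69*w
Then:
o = 2.18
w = 2.45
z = 1.32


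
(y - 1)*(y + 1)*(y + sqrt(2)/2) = y^3 + sqrt(2)*y^2/2 - y - sqrt(2)/2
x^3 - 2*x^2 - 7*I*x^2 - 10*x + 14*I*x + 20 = (x - 2)*(x - 5*I)*(x - 2*I)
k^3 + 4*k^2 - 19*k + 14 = (k - 2)*(k - 1)*(k + 7)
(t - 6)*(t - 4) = t^2 - 10*t + 24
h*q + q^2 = q*(h + q)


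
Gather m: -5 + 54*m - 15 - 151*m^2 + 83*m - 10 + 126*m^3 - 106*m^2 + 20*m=126*m^3 - 257*m^2 + 157*m - 30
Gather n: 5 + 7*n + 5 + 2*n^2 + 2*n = 2*n^2 + 9*n + 10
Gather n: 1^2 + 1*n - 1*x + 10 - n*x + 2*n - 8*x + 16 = n*(3 - x) - 9*x + 27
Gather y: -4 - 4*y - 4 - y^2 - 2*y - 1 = -y^2 - 6*y - 9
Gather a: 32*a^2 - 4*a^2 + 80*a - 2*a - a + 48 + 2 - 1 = 28*a^2 + 77*a + 49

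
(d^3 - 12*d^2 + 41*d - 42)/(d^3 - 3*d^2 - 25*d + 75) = (d^2 - 9*d + 14)/(d^2 - 25)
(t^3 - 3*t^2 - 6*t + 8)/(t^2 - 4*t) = t + 1 - 2/t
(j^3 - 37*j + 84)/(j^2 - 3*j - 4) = (j^2 + 4*j - 21)/(j + 1)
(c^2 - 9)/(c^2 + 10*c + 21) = (c - 3)/(c + 7)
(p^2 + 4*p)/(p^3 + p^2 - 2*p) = (p + 4)/(p^2 + p - 2)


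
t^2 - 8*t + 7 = (t - 7)*(t - 1)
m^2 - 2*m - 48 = (m - 8)*(m + 6)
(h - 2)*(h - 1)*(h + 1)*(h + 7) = h^4 + 5*h^3 - 15*h^2 - 5*h + 14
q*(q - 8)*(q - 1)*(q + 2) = q^4 - 7*q^3 - 10*q^2 + 16*q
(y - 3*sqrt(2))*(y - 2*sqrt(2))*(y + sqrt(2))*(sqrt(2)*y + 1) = sqrt(2)*y^4 - 7*y^3 - 2*sqrt(2)*y^2 + 26*y + 12*sqrt(2)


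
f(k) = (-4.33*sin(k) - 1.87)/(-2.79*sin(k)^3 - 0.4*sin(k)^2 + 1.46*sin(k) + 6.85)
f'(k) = (-4.33*sin(k) - 1.87)*(8.37*sin(k)^2*cos(k) + 0.8*sin(k)*cos(k) - 1.46*cos(k))/(-2.79*sin(k)^3 - 0.4*sin(k)^2 + 1.46*sin(k) + 6.85)^2 - 4.33*cos(k)/(-2.79*sin(k)^3 - 0.4*sin(k)^2 + 1.46*sin(k) + 6.85)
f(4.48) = 0.31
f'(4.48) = 0.08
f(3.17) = -0.26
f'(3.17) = 0.58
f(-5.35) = -0.85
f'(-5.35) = -0.77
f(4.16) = 0.26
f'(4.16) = 0.25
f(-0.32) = -0.08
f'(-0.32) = -0.63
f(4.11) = 0.24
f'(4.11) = 0.28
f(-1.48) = 0.31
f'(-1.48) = -0.03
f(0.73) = -0.70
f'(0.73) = -0.69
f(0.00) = -0.27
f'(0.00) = -0.57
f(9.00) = -0.51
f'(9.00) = 0.57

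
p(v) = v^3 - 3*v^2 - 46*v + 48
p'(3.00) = -37.00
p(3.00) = -90.00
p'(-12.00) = 458.00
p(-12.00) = -1560.00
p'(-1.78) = -25.81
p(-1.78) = 114.74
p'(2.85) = -38.73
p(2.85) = -84.32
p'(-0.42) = -42.95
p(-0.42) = 66.72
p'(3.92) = -23.42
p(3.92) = -118.18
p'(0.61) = -48.54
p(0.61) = 19.05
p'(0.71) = -48.75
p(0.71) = 14.19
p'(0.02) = -46.12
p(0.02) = 47.08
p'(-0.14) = -45.10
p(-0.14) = 54.38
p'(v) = 3*v^2 - 6*v - 46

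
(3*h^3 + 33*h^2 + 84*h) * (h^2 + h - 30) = 3*h^5 + 36*h^4 + 27*h^3 - 906*h^2 - 2520*h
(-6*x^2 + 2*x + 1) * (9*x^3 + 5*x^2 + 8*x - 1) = -54*x^5 - 12*x^4 - 29*x^3 + 27*x^2 + 6*x - 1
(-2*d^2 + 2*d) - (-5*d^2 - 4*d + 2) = 3*d^2 + 6*d - 2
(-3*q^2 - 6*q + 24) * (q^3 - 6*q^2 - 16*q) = -3*q^5 + 12*q^4 + 108*q^3 - 48*q^2 - 384*q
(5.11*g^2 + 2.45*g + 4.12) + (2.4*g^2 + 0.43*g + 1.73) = 7.51*g^2 + 2.88*g + 5.85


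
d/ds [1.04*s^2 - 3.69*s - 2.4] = 2.08*s - 3.69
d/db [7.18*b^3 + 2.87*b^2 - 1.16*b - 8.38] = 21.54*b^2 + 5.74*b - 1.16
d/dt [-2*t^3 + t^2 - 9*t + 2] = -6*t^2 + 2*t - 9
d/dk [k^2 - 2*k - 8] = 2*k - 2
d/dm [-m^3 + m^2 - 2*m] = -3*m^2 + 2*m - 2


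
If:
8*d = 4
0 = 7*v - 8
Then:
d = 1/2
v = 8/7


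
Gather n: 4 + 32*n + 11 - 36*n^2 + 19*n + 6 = -36*n^2 + 51*n + 21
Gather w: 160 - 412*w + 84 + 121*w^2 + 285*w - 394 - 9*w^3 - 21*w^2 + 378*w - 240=-9*w^3 + 100*w^2 + 251*w - 390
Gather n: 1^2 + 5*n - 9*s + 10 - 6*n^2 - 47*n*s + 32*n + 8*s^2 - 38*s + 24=-6*n^2 + n*(37 - 47*s) + 8*s^2 - 47*s + 35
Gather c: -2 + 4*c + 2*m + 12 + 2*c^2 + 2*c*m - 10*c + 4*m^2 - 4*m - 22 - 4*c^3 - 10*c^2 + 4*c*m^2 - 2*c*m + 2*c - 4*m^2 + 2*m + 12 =-4*c^3 - 8*c^2 + c*(4*m^2 - 4)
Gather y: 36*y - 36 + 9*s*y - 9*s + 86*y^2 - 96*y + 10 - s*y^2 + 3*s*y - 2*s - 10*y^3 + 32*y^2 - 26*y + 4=-11*s - 10*y^3 + y^2*(118 - s) + y*(12*s - 86) - 22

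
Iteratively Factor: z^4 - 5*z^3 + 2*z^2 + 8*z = (z + 1)*(z^3 - 6*z^2 + 8*z) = (z - 2)*(z + 1)*(z^2 - 4*z) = (z - 4)*(z - 2)*(z + 1)*(z)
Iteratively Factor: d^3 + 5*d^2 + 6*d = (d)*(d^2 + 5*d + 6) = d*(d + 2)*(d + 3)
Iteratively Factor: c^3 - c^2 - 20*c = (c - 5)*(c^2 + 4*c) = c*(c - 5)*(c + 4)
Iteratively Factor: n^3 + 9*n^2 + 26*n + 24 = (n + 4)*(n^2 + 5*n + 6) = (n + 3)*(n + 4)*(n + 2)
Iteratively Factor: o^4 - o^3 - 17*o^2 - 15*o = (o - 5)*(o^3 + 4*o^2 + 3*o) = (o - 5)*(o + 3)*(o^2 + o) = (o - 5)*(o + 1)*(o + 3)*(o)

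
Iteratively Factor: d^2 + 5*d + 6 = (d + 2)*(d + 3)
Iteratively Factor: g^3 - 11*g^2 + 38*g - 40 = (g - 5)*(g^2 - 6*g + 8) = (g - 5)*(g - 2)*(g - 4)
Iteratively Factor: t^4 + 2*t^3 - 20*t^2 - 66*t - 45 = (t + 3)*(t^3 - t^2 - 17*t - 15) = (t - 5)*(t + 3)*(t^2 + 4*t + 3) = (t - 5)*(t + 1)*(t + 3)*(t + 3)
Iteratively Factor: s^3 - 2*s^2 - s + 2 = (s + 1)*(s^2 - 3*s + 2) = (s - 1)*(s + 1)*(s - 2)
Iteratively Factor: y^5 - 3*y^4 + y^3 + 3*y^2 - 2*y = (y + 1)*(y^4 - 4*y^3 + 5*y^2 - 2*y) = (y - 1)*(y + 1)*(y^3 - 3*y^2 + 2*y) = (y - 2)*(y - 1)*(y + 1)*(y^2 - y) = (y - 2)*(y - 1)^2*(y + 1)*(y)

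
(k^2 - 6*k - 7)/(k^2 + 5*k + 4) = (k - 7)/(k + 4)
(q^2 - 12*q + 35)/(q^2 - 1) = (q^2 - 12*q + 35)/(q^2 - 1)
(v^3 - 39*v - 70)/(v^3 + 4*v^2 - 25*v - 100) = (v^2 - 5*v - 14)/(v^2 - v - 20)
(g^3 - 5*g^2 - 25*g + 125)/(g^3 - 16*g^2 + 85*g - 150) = (g + 5)/(g - 6)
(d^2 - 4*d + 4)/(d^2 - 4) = (d - 2)/(d + 2)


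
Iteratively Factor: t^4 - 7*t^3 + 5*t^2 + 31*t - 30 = (t + 2)*(t^3 - 9*t^2 + 23*t - 15) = (t - 3)*(t + 2)*(t^2 - 6*t + 5) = (t - 5)*(t - 3)*(t + 2)*(t - 1)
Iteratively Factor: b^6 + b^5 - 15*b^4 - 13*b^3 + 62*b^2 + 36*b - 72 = (b + 3)*(b^5 - 2*b^4 - 9*b^3 + 14*b^2 + 20*b - 24) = (b + 2)*(b + 3)*(b^4 - 4*b^3 - b^2 + 16*b - 12) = (b - 1)*(b + 2)*(b + 3)*(b^3 - 3*b^2 - 4*b + 12) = (b - 2)*(b - 1)*(b + 2)*(b + 3)*(b^2 - b - 6) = (b - 3)*(b - 2)*(b - 1)*(b + 2)*(b + 3)*(b + 2)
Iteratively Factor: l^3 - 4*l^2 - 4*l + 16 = (l - 4)*(l^2 - 4) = (l - 4)*(l - 2)*(l + 2)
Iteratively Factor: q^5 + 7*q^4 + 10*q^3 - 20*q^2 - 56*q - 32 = (q + 2)*(q^4 + 5*q^3 - 20*q - 16) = (q + 2)*(q + 4)*(q^3 + q^2 - 4*q - 4) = (q - 2)*(q + 2)*(q + 4)*(q^2 + 3*q + 2) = (q - 2)*(q + 1)*(q + 2)*(q + 4)*(q + 2)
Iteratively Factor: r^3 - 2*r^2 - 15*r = (r)*(r^2 - 2*r - 15) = r*(r - 5)*(r + 3)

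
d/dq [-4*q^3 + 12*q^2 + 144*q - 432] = -12*q^2 + 24*q + 144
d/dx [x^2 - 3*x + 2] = 2*x - 3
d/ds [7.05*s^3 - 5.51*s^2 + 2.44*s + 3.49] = 21.15*s^2 - 11.02*s + 2.44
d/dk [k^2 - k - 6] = 2*k - 1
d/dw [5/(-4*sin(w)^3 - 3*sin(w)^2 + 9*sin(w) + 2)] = 15*(4*sin(w)^2 + 2*sin(w) - 3)*cos(w)/(4*sin(w)^3 + 3*sin(w)^2 - 9*sin(w) - 2)^2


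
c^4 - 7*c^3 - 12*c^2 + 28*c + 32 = (c - 8)*(c - 2)*(c + 1)*(c + 2)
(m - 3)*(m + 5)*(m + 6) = m^3 + 8*m^2 - 3*m - 90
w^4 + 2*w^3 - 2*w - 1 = (w - 1)*(w + 1)^3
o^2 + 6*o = o*(o + 6)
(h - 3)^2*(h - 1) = h^3 - 7*h^2 + 15*h - 9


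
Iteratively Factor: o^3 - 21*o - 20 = (o - 5)*(o^2 + 5*o + 4) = (o - 5)*(o + 1)*(o + 4)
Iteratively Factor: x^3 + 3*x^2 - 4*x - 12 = (x + 2)*(x^2 + x - 6) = (x - 2)*(x + 2)*(x + 3)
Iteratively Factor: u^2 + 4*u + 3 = (u + 3)*(u + 1)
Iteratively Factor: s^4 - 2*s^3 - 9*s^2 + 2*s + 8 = (s + 2)*(s^3 - 4*s^2 - s + 4) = (s + 1)*(s + 2)*(s^2 - 5*s + 4) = (s - 1)*(s + 1)*(s + 2)*(s - 4)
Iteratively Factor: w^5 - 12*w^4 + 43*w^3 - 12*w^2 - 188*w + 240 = (w - 4)*(w^4 - 8*w^3 + 11*w^2 + 32*w - 60) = (w - 4)*(w + 2)*(w^3 - 10*w^2 + 31*w - 30) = (w - 4)*(w - 2)*(w + 2)*(w^2 - 8*w + 15) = (w - 5)*(w - 4)*(w - 2)*(w + 2)*(w - 3)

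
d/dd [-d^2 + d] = 1 - 2*d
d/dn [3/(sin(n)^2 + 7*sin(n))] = -3*(2*sin(n) + 7)*cos(n)/((sin(n) + 7)^2*sin(n)^2)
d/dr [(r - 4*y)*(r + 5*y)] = 2*r + y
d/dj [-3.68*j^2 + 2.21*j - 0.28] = 2.21 - 7.36*j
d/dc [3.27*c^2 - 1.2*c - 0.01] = 6.54*c - 1.2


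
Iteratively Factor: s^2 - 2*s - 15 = (s - 5)*(s + 3)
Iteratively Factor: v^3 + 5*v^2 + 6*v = (v)*(v^2 + 5*v + 6) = v*(v + 3)*(v + 2)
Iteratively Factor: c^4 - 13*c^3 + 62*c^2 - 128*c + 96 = (c - 4)*(c^3 - 9*c^2 + 26*c - 24) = (c - 4)*(c - 2)*(c^2 - 7*c + 12) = (c - 4)^2*(c - 2)*(c - 3)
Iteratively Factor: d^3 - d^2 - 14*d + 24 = (d - 3)*(d^2 + 2*d - 8) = (d - 3)*(d - 2)*(d + 4)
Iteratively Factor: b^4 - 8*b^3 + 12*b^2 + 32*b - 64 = (b + 2)*(b^3 - 10*b^2 + 32*b - 32) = (b - 2)*(b + 2)*(b^2 - 8*b + 16) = (b - 4)*(b - 2)*(b + 2)*(b - 4)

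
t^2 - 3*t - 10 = (t - 5)*(t + 2)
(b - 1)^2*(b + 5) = b^3 + 3*b^2 - 9*b + 5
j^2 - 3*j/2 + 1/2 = (j - 1)*(j - 1/2)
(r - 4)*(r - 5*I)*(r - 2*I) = r^3 - 4*r^2 - 7*I*r^2 - 10*r + 28*I*r + 40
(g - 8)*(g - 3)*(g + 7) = g^3 - 4*g^2 - 53*g + 168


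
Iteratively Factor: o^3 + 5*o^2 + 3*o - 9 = (o + 3)*(o^2 + 2*o - 3) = (o - 1)*(o + 3)*(o + 3)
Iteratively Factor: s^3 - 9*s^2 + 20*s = (s - 5)*(s^2 - 4*s) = s*(s - 5)*(s - 4)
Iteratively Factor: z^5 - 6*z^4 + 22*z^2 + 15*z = (z - 3)*(z^4 - 3*z^3 - 9*z^2 - 5*z) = (z - 3)*(z + 1)*(z^3 - 4*z^2 - 5*z) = z*(z - 3)*(z + 1)*(z^2 - 4*z - 5) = z*(z - 5)*(z - 3)*(z + 1)*(z + 1)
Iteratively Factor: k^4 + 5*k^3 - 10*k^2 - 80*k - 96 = (k - 4)*(k^3 + 9*k^2 + 26*k + 24) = (k - 4)*(k + 3)*(k^2 + 6*k + 8) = (k - 4)*(k + 3)*(k + 4)*(k + 2)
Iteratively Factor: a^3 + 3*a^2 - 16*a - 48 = (a + 3)*(a^2 - 16) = (a - 4)*(a + 3)*(a + 4)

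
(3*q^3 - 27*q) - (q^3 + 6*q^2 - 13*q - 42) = 2*q^3 - 6*q^2 - 14*q + 42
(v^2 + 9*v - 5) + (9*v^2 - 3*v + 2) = 10*v^2 + 6*v - 3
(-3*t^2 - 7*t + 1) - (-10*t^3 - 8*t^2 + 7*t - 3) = 10*t^3 + 5*t^2 - 14*t + 4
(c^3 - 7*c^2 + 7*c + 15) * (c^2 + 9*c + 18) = c^5 + 2*c^4 - 38*c^3 - 48*c^2 + 261*c + 270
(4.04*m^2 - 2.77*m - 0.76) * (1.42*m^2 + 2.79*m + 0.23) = 5.7368*m^4 + 7.3382*m^3 - 7.8783*m^2 - 2.7575*m - 0.1748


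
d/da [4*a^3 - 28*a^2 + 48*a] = 12*a^2 - 56*a + 48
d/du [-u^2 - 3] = -2*u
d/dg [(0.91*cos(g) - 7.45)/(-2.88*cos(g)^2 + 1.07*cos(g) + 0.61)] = (-2.6208*cos(g)^2 + 42.912*cos(g) - 8.5266)*sin(g)/(8.2944*cos(g)^4 - 6.1632*cos(g)^3 - 2.3687*cos(g)^2 + 1.3054*cos(g) + 0.3721)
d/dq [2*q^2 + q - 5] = 4*q + 1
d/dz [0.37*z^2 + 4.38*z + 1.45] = 0.74*z + 4.38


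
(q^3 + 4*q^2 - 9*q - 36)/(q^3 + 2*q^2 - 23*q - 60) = (q - 3)/(q - 5)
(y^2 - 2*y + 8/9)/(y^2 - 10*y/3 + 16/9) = (3*y - 4)/(3*y - 8)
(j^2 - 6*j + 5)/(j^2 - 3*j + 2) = (j - 5)/(j - 2)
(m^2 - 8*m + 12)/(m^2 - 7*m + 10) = (m - 6)/(m - 5)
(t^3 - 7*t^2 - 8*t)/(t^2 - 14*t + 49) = t*(t^2 - 7*t - 8)/(t^2 - 14*t + 49)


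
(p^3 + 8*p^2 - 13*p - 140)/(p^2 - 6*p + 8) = (p^2 + 12*p + 35)/(p - 2)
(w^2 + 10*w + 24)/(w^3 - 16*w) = (w + 6)/(w*(w - 4))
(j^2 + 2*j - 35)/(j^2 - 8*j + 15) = (j + 7)/(j - 3)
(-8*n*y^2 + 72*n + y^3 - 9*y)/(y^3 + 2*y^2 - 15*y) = (-8*n*y - 24*n + y^2 + 3*y)/(y*(y + 5))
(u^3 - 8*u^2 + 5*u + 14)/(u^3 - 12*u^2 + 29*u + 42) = (u - 2)/(u - 6)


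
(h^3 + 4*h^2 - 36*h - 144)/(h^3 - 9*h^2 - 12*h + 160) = (h^2 - 36)/(h^2 - 13*h + 40)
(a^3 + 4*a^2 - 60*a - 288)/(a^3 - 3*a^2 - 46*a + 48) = (a + 6)/(a - 1)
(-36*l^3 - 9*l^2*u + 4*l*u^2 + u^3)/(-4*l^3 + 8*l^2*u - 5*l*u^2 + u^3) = (36*l^3 + 9*l^2*u - 4*l*u^2 - u^3)/(4*l^3 - 8*l^2*u + 5*l*u^2 - u^3)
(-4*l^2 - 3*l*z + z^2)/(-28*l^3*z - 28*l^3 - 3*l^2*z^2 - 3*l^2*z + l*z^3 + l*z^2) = (4*l^2 + 3*l*z - z^2)/(l*(28*l^2*z + 28*l^2 + 3*l*z^2 + 3*l*z - z^3 - z^2))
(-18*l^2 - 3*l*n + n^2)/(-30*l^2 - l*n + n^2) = (3*l + n)/(5*l + n)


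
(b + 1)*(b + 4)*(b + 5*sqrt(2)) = b^3 + 5*b^2 + 5*sqrt(2)*b^2 + 4*b + 25*sqrt(2)*b + 20*sqrt(2)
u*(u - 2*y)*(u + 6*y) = u^3 + 4*u^2*y - 12*u*y^2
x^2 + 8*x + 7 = (x + 1)*(x + 7)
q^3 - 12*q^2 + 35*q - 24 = (q - 8)*(q - 3)*(q - 1)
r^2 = r^2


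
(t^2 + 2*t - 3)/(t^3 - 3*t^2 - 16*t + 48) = (t^2 + 2*t - 3)/(t^3 - 3*t^2 - 16*t + 48)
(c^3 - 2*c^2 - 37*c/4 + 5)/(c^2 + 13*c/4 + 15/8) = 2*(2*c^2 - 9*c + 4)/(4*c + 3)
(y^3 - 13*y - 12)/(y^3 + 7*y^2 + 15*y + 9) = (y - 4)/(y + 3)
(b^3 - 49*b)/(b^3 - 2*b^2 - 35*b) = (b + 7)/(b + 5)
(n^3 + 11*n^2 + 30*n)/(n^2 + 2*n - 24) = n*(n + 5)/(n - 4)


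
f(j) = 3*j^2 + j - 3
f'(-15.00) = -89.00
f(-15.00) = 657.00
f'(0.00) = 1.00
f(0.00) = -3.00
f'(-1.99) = -10.94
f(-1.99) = 6.89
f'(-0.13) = 0.22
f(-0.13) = -3.08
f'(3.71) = 23.26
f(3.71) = 42.00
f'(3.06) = 19.36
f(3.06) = 28.15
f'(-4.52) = -26.12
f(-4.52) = 53.77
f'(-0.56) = -2.36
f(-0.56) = -2.62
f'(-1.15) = -5.90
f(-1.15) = -0.18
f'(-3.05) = -17.30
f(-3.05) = 21.86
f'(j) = 6*j + 1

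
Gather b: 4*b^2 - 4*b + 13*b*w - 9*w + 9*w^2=4*b^2 + b*(13*w - 4) + 9*w^2 - 9*w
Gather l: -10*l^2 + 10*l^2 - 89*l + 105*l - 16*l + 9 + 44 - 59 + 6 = 0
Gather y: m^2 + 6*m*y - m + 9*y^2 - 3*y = m^2 - m + 9*y^2 + y*(6*m - 3)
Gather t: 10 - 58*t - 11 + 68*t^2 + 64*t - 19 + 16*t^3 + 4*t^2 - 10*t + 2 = 16*t^3 + 72*t^2 - 4*t - 18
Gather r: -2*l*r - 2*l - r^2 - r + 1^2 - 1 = -2*l - r^2 + r*(-2*l - 1)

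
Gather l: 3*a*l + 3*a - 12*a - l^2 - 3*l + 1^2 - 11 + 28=-9*a - l^2 + l*(3*a - 3) + 18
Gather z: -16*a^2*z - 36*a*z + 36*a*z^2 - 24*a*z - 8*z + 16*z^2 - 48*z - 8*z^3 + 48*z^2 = -8*z^3 + z^2*(36*a + 64) + z*(-16*a^2 - 60*a - 56)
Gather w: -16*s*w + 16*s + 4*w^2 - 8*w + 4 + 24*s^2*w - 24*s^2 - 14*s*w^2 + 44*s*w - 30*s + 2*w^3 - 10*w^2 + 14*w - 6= -24*s^2 - 14*s + 2*w^3 + w^2*(-14*s - 6) + w*(24*s^2 + 28*s + 6) - 2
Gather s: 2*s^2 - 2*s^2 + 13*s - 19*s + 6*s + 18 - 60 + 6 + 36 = 0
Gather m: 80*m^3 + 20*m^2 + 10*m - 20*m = 80*m^3 + 20*m^2 - 10*m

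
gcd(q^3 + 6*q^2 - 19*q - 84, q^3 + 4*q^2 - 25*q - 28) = q^2 + 3*q - 28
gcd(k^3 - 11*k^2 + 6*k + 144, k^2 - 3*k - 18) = k^2 - 3*k - 18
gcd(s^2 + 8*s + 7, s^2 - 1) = s + 1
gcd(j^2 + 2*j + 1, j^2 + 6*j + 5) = j + 1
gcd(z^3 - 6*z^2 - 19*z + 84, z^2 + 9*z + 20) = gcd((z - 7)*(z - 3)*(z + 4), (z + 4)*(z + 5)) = z + 4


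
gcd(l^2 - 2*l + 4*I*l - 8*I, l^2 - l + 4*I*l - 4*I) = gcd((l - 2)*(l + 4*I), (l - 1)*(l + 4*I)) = l + 4*I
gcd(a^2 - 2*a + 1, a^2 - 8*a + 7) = a - 1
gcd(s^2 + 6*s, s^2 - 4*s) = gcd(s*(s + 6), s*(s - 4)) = s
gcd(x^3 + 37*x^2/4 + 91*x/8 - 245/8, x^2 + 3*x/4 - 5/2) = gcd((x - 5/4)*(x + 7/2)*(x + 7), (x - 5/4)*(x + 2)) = x - 5/4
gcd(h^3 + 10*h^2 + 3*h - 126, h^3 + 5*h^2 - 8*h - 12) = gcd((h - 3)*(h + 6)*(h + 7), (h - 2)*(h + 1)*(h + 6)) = h + 6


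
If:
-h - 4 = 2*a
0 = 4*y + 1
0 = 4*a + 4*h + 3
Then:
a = -13/4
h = 5/2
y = -1/4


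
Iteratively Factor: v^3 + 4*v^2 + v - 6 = (v + 2)*(v^2 + 2*v - 3) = (v + 2)*(v + 3)*(v - 1)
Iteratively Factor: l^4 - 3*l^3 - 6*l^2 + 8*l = (l - 4)*(l^3 + l^2 - 2*l) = l*(l - 4)*(l^2 + l - 2) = l*(l - 4)*(l - 1)*(l + 2)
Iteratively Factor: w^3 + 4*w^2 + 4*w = (w + 2)*(w^2 + 2*w) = (w + 2)^2*(w)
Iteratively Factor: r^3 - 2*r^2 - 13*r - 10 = (r + 1)*(r^2 - 3*r - 10) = (r + 1)*(r + 2)*(r - 5)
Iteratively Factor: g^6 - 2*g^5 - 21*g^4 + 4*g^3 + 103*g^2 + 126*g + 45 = (g + 1)*(g^5 - 3*g^4 - 18*g^3 + 22*g^2 + 81*g + 45) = (g + 1)^2*(g^4 - 4*g^3 - 14*g^2 + 36*g + 45) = (g - 3)*(g + 1)^2*(g^3 - g^2 - 17*g - 15) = (g - 5)*(g - 3)*(g + 1)^2*(g^2 + 4*g + 3) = (g - 5)*(g - 3)*(g + 1)^2*(g + 3)*(g + 1)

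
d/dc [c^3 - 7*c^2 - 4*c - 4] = 3*c^2 - 14*c - 4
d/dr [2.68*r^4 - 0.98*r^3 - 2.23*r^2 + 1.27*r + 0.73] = 10.72*r^3 - 2.94*r^2 - 4.46*r + 1.27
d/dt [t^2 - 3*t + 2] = 2*t - 3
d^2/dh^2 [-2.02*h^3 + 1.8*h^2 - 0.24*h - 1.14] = 3.6 - 12.12*h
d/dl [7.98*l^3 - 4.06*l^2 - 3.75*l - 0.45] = 23.94*l^2 - 8.12*l - 3.75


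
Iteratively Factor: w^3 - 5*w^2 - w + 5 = (w - 1)*(w^2 - 4*w - 5) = (w - 1)*(w + 1)*(w - 5)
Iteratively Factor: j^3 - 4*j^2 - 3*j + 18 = (j + 2)*(j^2 - 6*j + 9) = (j - 3)*(j + 2)*(j - 3)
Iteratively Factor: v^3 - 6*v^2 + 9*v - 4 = (v - 1)*(v^2 - 5*v + 4) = (v - 1)^2*(v - 4)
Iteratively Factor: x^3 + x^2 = (x)*(x^2 + x) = x^2*(x + 1)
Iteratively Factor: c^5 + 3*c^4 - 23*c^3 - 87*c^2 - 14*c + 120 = (c + 3)*(c^4 - 23*c^2 - 18*c + 40) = (c - 1)*(c + 3)*(c^3 + c^2 - 22*c - 40) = (c - 1)*(c + 3)*(c + 4)*(c^2 - 3*c - 10) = (c - 5)*(c - 1)*(c + 3)*(c + 4)*(c + 2)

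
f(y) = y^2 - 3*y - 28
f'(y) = 2*y - 3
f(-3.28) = -7.40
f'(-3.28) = -9.56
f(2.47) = -29.31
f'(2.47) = 1.94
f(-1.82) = -19.23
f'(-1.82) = -6.64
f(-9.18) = 83.81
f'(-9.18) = -21.36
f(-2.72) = -12.44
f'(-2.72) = -8.44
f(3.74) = -25.23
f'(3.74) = 4.48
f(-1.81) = -19.29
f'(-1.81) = -6.62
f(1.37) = -30.23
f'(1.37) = -0.26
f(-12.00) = 152.00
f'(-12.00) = -27.00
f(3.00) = -28.00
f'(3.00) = 3.00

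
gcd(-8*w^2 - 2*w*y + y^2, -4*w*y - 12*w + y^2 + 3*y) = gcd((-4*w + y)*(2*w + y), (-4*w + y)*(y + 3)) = -4*w + y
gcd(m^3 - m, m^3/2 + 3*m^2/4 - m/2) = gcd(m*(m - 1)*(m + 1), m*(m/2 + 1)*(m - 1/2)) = m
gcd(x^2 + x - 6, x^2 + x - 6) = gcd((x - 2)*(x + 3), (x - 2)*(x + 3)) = x^2 + x - 6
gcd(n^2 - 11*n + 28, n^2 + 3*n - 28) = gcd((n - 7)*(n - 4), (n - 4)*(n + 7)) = n - 4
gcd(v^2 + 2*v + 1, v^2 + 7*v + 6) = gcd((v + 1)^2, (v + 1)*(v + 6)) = v + 1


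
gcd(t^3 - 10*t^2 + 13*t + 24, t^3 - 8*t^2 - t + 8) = t^2 - 7*t - 8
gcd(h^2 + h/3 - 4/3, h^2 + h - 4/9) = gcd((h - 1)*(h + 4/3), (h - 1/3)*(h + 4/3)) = h + 4/3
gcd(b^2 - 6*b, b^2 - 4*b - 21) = 1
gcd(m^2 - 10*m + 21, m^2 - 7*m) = m - 7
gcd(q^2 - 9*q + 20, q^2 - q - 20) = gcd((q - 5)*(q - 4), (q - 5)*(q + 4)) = q - 5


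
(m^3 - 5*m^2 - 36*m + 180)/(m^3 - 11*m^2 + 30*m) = (m + 6)/m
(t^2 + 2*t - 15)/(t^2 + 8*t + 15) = (t - 3)/(t + 3)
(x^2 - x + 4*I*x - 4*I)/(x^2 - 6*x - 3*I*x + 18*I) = (x^2 - x + 4*I*x - 4*I)/(x^2 - 6*x - 3*I*x + 18*I)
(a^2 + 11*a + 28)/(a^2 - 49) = (a + 4)/(a - 7)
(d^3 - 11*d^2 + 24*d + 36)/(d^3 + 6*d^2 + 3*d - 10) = (d^3 - 11*d^2 + 24*d + 36)/(d^3 + 6*d^2 + 3*d - 10)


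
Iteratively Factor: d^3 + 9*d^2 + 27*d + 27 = (d + 3)*(d^2 + 6*d + 9) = (d + 3)^2*(d + 3)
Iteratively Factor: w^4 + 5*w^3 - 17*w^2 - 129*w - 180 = (w + 3)*(w^3 + 2*w^2 - 23*w - 60) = (w - 5)*(w + 3)*(w^2 + 7*w + 12) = (w - 5)*(w + 3)^2*(w + 4)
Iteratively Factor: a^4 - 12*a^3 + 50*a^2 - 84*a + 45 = (a - 5)*(a^3 - 7*a^2 + 15*a - 9) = (a - 5)*(a - 1)*(a^2 - 6*a + 9) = (a - 5)*(a - 3)*(a - 1)*(a - 3)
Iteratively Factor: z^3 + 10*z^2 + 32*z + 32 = (z + 4)*(z^2 + 6*z + 8) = (z + 4)^2*(z + 2)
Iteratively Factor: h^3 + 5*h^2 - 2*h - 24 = (h + 3)*(h^2 + 2*h - 8) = (h + 3)*(h + 4)*(h - 2)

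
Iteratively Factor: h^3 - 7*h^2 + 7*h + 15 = (h - 5)*(h^2 - 2*h - 3) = (h - 5)*(h + 1)*(h - 3)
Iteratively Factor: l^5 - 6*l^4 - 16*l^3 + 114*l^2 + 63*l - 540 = (l + 3)*(l^4 - 9*l^3 + 11*l^2 + 81*l - 180) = (l - 4)*(l + 3)*(l^3 - 5*l^2 - 9*l + 45) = (l - 5)*(l - 4)*(l + 3)*(l^2 - 9) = (l - 5)*(l - 4)*(l - 3)*(l + 3)*(l + 3)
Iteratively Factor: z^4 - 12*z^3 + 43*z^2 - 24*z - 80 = (z - 4)*(z^3 - 8*z^2 + 11*z + 20) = (z - 4)*(z + 1)*(z^2 - 9*z + 20) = (z - 4)^2*(z + 1)*(z - 5)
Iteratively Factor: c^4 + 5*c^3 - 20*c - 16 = (c + 4)*(c^3 + c^2 - 4*c - 4) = (c + 1)*(c + 4)*(c^2 - 4) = (c + 1)*(c + 2)*(c + 4)*(c - 2)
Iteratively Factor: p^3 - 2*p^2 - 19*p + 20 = (p - 1)*(p^2 - p - 20) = (p - 5)*(p - 1)*(p + 4)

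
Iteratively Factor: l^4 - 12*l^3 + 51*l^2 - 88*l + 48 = (l - 4)*(l^3 - 8*l^2 + 19*l - 12) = (l - 4)*(l - 3)*(l^2 - 5*l + 4) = (l - 4)*(l - 3)*(l - 1)*(l - 4)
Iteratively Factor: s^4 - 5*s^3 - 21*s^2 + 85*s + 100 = (s + 4)*(s^3 - 9*s^2 + 15*s + 25) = (s - 5)*(s + 4)*(s^2 - 4*s - 5) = (s - 5)*(s + 1)*(s + 4)*(s - 5)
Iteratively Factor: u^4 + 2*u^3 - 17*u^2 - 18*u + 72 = (u - 3)*(u^3 + 5*u^2 - 2*u - 24) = (u - 3)*(u + 4)*(u^2 + u - 6) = (u - 3)*(u + 3)*(u + 4)*(u - 2)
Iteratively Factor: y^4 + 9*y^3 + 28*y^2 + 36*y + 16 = (y + 2)*(y^3 + 7*y^2 + 14*y + 8) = (y + 2)^2*(y^2 + 5*y + 4) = (y + 2)^2*(y + 4)*(y + 1)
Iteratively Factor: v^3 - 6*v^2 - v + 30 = (v + 2)*(v^2 - 8*v + 15) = (v - 5)*(v + 2)*(v - 3)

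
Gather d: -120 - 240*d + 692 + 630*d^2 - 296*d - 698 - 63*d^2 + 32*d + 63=567*d^2 - 504*d - 63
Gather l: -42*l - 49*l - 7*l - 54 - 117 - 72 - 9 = -98*l - 252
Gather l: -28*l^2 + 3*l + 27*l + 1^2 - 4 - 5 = -28*l^2 + 30*l - 8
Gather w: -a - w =-a - w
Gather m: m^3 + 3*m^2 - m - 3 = m^3 + 3*m^2 - m - 3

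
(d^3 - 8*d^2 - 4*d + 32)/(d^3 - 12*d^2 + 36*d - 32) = (d + 2)/(d - 2)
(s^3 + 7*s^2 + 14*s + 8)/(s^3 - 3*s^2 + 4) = (s^2 + 6*s + 8)/(s^2 - 4*s + 4)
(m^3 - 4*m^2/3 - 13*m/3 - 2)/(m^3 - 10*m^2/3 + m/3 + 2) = (m + 1)/(m - 1)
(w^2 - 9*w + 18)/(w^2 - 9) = (w - 6)/(w + 3)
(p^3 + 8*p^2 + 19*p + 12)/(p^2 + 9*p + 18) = (p^2 + 5*p + 4)/(p + 6)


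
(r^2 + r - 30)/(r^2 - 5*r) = (r + 6)/r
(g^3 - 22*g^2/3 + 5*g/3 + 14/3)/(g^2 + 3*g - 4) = (3*g^2 - 19*g - 14)/(3*(g + 4))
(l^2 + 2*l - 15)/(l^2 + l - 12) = (l + 5)/(l + 4)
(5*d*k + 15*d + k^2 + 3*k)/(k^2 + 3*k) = (5*d + k)/k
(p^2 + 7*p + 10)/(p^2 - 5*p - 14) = (p + 5)/(p - 7)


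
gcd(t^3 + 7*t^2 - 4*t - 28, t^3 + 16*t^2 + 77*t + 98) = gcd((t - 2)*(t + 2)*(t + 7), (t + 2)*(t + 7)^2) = t^2 + 9*t + 14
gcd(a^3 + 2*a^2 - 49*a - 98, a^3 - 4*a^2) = 1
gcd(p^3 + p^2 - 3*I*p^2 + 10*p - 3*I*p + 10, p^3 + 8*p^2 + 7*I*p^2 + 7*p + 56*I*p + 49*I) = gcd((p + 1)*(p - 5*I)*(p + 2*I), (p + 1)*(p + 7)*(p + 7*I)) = p + 1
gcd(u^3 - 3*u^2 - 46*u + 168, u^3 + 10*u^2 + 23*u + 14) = u + 7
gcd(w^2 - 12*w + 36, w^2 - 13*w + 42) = w - 6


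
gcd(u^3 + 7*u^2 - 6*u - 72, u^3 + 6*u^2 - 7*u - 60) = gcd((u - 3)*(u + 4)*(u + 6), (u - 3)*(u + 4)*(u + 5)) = u^2 + u - 12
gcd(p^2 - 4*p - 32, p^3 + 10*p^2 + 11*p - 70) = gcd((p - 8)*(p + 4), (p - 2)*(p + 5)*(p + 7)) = 1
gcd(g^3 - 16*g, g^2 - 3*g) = g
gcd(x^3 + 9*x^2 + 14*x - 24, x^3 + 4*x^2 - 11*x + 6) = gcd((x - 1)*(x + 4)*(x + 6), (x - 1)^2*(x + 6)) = x^2 + 5*x - 6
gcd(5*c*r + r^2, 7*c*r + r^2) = r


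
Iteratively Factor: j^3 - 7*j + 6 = (j - 1)*(j^2 + j - 6) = (j - 2)*(j - 1)*(j + 3)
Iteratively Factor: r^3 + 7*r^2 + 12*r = (r + 4)*(r^2 + 3*r) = (r + 3)*(r + 4)*(r)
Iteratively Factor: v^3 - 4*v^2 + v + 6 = (v + 1)*(v^2 - 5*v + 6) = (v - 2)*(v + 1)*(v - 3)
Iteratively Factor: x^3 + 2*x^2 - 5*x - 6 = (x - 2)*(x^2 + 4*x + 3) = (x - 2)*(x + 1)*(x + 3)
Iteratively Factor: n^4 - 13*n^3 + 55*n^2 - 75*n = (n - 3)*(n^3 - 10*n^2 + 25*n) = (n - 5)*(n - 3)*(n^2 - 5*n) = (n - 5)^2*(n - 3)*(n)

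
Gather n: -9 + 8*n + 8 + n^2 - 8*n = n^2 - 1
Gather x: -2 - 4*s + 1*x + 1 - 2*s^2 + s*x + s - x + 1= -2*s^2 + s*x - 3*s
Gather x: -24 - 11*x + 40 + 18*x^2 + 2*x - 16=18*x^2 - 9*x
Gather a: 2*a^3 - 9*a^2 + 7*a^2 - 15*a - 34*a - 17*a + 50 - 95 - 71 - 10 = 2*a^3 - 2*a^2 - 66*a - 126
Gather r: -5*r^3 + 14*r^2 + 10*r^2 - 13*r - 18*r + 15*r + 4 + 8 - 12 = -5*r^3 + 24*r^2 - 16*r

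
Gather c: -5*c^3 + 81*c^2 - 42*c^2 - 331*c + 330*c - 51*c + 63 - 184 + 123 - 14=-5*c^3 + 39*c^2 - 52*c - 12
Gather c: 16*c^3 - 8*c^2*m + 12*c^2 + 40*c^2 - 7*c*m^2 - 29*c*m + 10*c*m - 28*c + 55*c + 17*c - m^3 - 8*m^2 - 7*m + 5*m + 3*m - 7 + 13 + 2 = 16*c^3 + c^2*(52 - 8*m) + c*(-7*m^2 - 19*m + 44) - m^3 - 8*m^2 + m + 8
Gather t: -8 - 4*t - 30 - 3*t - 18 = -7*t - 56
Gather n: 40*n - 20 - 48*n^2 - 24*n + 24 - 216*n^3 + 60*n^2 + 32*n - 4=-216*n^3 + 12*n^2 + 48*n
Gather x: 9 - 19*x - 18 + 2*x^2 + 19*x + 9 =2*x^2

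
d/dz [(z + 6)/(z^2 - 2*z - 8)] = (z^2 - 2*z - 2*(z - 1)*(z + 6) - 8)/(-z^2 + 2*z + 8)^2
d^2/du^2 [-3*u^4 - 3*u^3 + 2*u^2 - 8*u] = -36*u^2 - 18*u + 4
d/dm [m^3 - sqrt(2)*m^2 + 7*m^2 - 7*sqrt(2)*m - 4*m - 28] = 3*m^2 - 2*sqrt(2)*m + 14*m - 7*sqrt(2) - 4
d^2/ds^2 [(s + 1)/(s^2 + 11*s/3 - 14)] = 6*((s + 1)*(6*s + 11)^2 - (9*s + 14)*(3*s^2 + 11*s - 42))/(3*s^2 + 11*s - 42)^3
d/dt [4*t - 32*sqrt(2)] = 4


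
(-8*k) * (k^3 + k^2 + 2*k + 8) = -8*k^4 - 8*k^3 - 16*k^2 - 64*k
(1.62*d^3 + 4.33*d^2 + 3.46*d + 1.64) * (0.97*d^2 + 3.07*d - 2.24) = 1.5714*d^5 + 9.1735*d^4 + 13.0205*d^3 + 2.5138*d^2 - 2.7156*d - 3.6736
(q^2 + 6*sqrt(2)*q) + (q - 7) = q^2 + q + 6*sqrt(2)*q - 7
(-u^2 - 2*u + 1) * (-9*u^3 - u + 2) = 9*u^5 + 18*u^4 - 8*u^3 - 5*u + 2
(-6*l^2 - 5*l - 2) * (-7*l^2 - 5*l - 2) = 42*l^4 + 65*l^3 + 51*l^2 + 20*l + 4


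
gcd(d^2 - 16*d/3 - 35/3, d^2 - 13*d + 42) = d - 7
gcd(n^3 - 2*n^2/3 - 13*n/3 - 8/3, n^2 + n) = n + 1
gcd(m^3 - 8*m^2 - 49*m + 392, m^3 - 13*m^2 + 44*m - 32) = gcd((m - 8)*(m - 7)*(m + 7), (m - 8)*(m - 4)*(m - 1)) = m - 8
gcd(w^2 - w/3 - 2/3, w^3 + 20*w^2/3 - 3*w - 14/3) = w^2 - w/3 - 2/3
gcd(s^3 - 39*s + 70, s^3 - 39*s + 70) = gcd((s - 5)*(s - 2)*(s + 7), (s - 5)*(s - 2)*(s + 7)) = s^3 - 39*s + 70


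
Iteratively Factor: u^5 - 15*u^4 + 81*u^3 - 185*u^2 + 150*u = (u - 5)*(u^4 - 10*u^3 + 31*u^2 - 30*u) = (u - 5)*(u - 3)*(u^3 - 7*u^2 + 10*u) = u*(u - 5)*(u - 3)*(u^2 - 7*u + 10) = u*(u - 5)*(u - 3)*(u - 2)*(u - 5)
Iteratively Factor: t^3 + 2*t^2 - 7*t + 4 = (t - 1)*(t^2 + 3*t - 4) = (t - 1)^2*(t + 4)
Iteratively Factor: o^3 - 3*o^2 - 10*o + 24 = (o - 2)*(o^2 - o - 12) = (o - 4)*(o - 2)*(o + 3)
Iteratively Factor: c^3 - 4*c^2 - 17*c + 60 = (c - 3)*(c^2 - c - 20) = (c - 3)*(c + 4)*(c - 5)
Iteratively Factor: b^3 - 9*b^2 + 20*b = (b - 4)*(b^2 - 5*b) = (b - 5)*(b - 4)*(b)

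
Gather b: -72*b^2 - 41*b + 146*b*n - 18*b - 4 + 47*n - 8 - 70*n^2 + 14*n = -72*b^2 + b*(146*n - 59) - 70*n^2 + 61*n - 12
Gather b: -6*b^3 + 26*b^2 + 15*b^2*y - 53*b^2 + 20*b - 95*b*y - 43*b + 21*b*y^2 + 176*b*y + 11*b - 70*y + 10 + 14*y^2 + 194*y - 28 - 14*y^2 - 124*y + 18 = -6*b^3 + b^2*(15*y - 27) + b*(21*y^2 + 81*y - 12)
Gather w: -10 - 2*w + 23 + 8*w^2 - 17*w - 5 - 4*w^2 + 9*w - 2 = 4*w^2 - 10*w + 6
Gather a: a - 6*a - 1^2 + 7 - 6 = -5*a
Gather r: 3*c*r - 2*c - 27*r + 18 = -2*c + r*(3*c - 27) + 18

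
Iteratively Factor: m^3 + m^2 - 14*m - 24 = (m - 4)*(m^2 + 5*m + 6) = (m - 4)*(m + 2)*(m + 3)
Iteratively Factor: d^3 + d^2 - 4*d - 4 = (d + 1)*(d^2 - 4) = (d - 2)*(d + 1)*(d + 2)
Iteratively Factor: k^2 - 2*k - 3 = (k + 1)*(k - 3)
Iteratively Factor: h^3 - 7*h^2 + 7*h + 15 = (h - 3)*(h^2 - 4*h - 5) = (h - 5)*(h - 3)*(h + 1)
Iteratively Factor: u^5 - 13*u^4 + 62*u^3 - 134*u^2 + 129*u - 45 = (u - 1)*(u^4 - 12*u^3 + 50*u^2 - 84*u + 45) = (u - 3)*(u - 1)*(u^3 - 9*u^2 + 23*u - 15) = (u - 5)*(u - 3)*(u - 1)*(u^2 - 4*u + 3) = (u - 5)*(u - 3)*(u - 1)^2*(u - 3)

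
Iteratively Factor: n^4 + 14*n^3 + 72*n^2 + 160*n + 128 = (n + 2)*(n^3 + 12*n^2 + 48*n + 64) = (n + 2)*(n + 4)*(n^2 + 8*n + 16) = (n + 2)*(n + 4)^2*(n + 4)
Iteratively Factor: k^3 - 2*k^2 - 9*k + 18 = (k - 3)*(k^2 + k - 6) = (k - 3)*(k + 3)*(k - 2)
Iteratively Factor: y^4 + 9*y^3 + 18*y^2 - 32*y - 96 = (y - 2)*(y^3 + 11*y^2 + 40*y + 48) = (y - 2)*(y + 3)*(y^2 + 8*y + 16) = (y - 2)*(y + 3)*(y + 4)*(y + 4)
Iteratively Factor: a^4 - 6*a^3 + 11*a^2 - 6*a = (a - 3)*(a^3 - 3*a^2 + 2*a) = a*(a - 3)*(a^2 - 3*a + 2) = a*(a - 3)*(a - 2)*(a - 1)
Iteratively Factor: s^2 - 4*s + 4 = (s - 2)*(s - 2)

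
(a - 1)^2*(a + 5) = a^3 + 3*a^2 - 9*a + 5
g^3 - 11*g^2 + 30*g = g*(g - 6)*(g - 5)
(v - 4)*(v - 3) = v^2 - 7*v + 12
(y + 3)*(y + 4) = y^2 + 7*y + 12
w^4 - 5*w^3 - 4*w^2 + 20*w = w*(w - 5)*(w - 2)*(w + 2)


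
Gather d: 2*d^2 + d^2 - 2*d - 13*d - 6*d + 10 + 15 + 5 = 3*d^2 - 21*d + 30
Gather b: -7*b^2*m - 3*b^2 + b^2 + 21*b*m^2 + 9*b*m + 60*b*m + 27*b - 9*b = b^2*(-7*m - 2) + b*(21*m^2 + 69*m + 18)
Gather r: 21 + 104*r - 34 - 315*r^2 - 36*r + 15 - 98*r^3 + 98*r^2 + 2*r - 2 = -98*r^3 - 217*r^2 + 70*r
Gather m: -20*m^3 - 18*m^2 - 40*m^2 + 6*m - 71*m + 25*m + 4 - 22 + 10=-20*m^3 - 58*m^2 - 40*m - 8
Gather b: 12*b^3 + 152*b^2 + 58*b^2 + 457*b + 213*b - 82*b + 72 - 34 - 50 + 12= 12*b^3 + 210*b^2 + 588*b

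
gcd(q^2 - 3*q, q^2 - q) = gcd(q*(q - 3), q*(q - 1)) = q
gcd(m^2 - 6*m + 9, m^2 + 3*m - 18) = m - 3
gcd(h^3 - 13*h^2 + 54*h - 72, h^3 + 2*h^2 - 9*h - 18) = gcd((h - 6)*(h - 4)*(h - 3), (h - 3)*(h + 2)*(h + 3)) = h - 3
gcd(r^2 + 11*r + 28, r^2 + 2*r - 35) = r + 7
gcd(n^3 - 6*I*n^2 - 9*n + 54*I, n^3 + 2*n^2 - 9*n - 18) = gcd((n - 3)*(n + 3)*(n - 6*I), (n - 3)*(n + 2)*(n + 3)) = n^2 - 9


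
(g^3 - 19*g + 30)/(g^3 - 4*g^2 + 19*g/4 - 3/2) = 4*(g^2 + 2*g - 15)/(4*g^2 - 8*g + 3)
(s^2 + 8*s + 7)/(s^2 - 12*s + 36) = (s^2 + 8*s + 7)/(s^2 - 12*s + 36)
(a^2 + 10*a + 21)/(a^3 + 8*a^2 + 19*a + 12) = (a + 7)/(a^2 + 5*a + 4)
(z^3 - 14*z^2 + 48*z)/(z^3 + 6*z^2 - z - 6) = z*(z^2 - 14*z + 48)/(z^3 + 6*z^2 - z - 6)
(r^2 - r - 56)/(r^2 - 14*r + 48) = (r + 7)/(r - 6)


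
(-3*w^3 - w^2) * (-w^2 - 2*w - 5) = 3*w^5 + 7*w^4 + 17*w^3 + 5*w^2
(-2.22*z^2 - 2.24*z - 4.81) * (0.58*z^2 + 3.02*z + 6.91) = -1.2876*z^4 - 8.0036*z^3 - 24.8948*z^2 - 30.0046*z - 33.2371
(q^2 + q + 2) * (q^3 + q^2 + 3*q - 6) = q^5 + 2*q^4 + 6*q^3 - q^2 - 12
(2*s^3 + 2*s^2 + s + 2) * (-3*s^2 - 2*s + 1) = -6*s^5 - 10*s^4 - 5*s^3 - 6*s^2 - 3*s + 2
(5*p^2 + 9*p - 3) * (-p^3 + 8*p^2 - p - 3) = -5*p^5 + 31*p^4 + 70*p^3 - 48*p^2 - 24*p + 9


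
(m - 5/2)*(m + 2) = m^2 - m/2 - 5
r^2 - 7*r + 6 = (r - 6)*(r - 1)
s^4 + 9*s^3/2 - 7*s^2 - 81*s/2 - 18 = (s - 3)*(s + 1/2)*(s + 3)*(s + 4)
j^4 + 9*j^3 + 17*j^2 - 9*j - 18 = (j - 1)*(j + 1)*(j + 3)*(j + 6)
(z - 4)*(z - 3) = z^2 - 7*z + 12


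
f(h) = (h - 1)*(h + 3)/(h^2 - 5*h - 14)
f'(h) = (5 - 2*h)*(h - 1)*(h + 3)/(h^2 - 5*h - 14)^2 + (h - 1)/(h^2 - 5*h - 14) + (h + 3)/(h^2 - 5*h - 14) = (-7*h^2 - 22*h - 43)/(h^4 - 10*h^3 - 3*h^2 + 140*h + 196)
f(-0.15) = 0.25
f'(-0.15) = -0.23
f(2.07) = -0.27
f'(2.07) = -0.29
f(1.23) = -0.05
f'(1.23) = -0.23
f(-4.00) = 0.23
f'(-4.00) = -0.14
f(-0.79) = 0.42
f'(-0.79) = -0.34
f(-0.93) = 0.47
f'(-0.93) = -0.40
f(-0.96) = 0.48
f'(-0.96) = -0.41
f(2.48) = -0.40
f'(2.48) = -0.34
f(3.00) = -0.60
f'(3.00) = -0.43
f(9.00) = 4.36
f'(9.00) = -1.67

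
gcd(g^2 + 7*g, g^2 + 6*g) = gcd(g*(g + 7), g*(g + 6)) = g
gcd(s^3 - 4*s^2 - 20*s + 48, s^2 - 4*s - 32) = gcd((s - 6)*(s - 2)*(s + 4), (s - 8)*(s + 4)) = s + 4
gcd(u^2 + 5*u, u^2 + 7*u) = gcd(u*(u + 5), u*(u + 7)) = u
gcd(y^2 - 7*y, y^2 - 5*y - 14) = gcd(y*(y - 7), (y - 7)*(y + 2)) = y - 7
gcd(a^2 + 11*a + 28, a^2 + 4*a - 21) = a + 7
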